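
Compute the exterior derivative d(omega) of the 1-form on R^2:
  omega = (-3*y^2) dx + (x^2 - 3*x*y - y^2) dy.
d(omega) = (2*x + 3*y) dx ∧ dy

For a 1-form omega = sum_i f_i dx_i, the exterior derivative is
  d(omega) = sum_{i < j} (∂f_j/∂x_i - ∂f_i/∂x_j) dx_i ∧ dx_j.
  coefficient of dx ∧ dy: ∂f_2/∂x - ∂f_1/∂y = ∂(x^2 - 3*x*y - y^2)/∂x - ∂(-3*y^2)/∂y = 2*x + 3*y
Assembling: d(omega) = (2*x + 3*y) dx ∧ dy.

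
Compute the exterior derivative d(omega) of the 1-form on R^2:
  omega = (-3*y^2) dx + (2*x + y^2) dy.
d(omega) = (6*y + 2) dx ∧ dy

For a 1-form omega = sum_i f_i dx_i, the exterior derivative is
  d(omega) = sum_{i < j} (∂f_j/∂x_i - ∂f_i/∂x_j) dx_i ∧ dx_j.
  coefficient of dx ∧ dy: ∂f_2/∂x - ∂f_1/∂y = ∂(2*x + y^2)/∂x - ∂(-3*y^2)/∂y = 6*y + 2
Assembling: d(omega) = (6*y + 2) dx ∧ dy.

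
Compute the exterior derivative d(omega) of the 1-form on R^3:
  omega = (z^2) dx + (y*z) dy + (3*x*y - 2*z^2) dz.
d(omega) = (3*y - 2*z) dx ∧ dz + (3*x - y) dy ∧ dz

For a 1-form omega = sum_i f_i dx_i, the exterior derivative is
  d(omega) = sum_{i < j} (∂f_j/∂x_i - ∂f_i/∂x_j) dx_i ∧ dx_j.
  coefficient of dx ∧ dz: ∂f_3/∂x - ∂f_1/∂z = ∂(3*x*y - 2*z^2)/∂x - ∂(z^2)/∂z = 3*y - 2*z
  coefficient of dy ∧ dz: ∂f_3/∂y - ∂f_2/∂z = ∂(3*x*y - 2*z^2)/∂y - ∂(y*z)/∂z = 3*x - y
Assembling: d(omega) = (3*y - 2*z) dx ∧ dz + (3*x - y) dy ∧ dz.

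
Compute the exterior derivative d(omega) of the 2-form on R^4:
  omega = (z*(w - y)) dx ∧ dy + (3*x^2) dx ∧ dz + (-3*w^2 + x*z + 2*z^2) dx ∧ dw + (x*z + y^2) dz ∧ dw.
d(omega) = (w - y) dx ∧ dy ∧ dz + (z) dx ∧ dy ∧ dw + (-x - 3*z) dx ∧ dz ∧ dw + (2*y) dy ∧ dz ∧ dw

For a 2-form omega = sum_{i<j} g_{ij} dx_i ∧ dx_j, the exterior derivative is
  d(omega) = sum_{i<j} d(g_{ij}) ∧ dx_i ∧ dx_j = sum_{i<j, k} (∂g_{ij}/∂x_k) dx_k ∧ dx_i ∧ dx_j.
Expand each term, using dx_k ∧ dx_i ∧ dx_j = sgn(permutation) dx_{(a)} ∧ dx_{(b)} ∧ dx_{(c)} with (a < b < c) sorted:
  d(z*(w - y)) includes (∂/∂z)(z*(w - y)) dz = (w - y) dz, which multiplied by dx ∧ dy gives (w - y) dx ∧ dy ∧ dz
  d(z*(w - y)) includes (∂/∂w)(z*(w - y)) dw = (z) dw, which multiplied by dx ∧ dy gives (z) dx ∧ dy ∧ dw
  d(-3*w^2 + x*z + 2*z^2) includes (∂/∂z)(-3*w^2 + x*z + 2*z^2) dz = (x + 4*z) dz, which multiplied by dx ∧ dw gives (-x - 4*z) dx ∧ dz ∧ dw
  d(x*z + y^2) includes (∂/∂x)(x*z + y^2) dx = (z) dx, which multiplied by dz ∧ dw gives (z) dx ∧ dz ∧ dw
  d(x*z + y^2) includes (∂/∂y)(x*z + y^2) dy = (2*y) dy, which multiplied by dz ∧ dw gives (2*y) dy ∧ dz ∧ dw
Collecting like 3-forms: d(omega) = (w - y) dx ∧ dy ∧ dz + (z) dx ∧ dy ∧ dw + (-x - 3*z) dx ∧ dz ∧ dw + (2*y) dy ∧ dz ∧ dw.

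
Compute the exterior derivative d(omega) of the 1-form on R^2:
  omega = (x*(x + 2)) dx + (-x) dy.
d(omega) = (-1) dx ∧ dy

For a 1-form omega = sum_i f_i dx_i, the exterior derivative is
  d(omega) = sum_{i < j} (∂f_j/∂x_i - ∂f_i/∂x_j) dx_i ∧ dx_j.
  coefficient of dx ∧ dy: ∂f_2/∂x - ∂f_1/∂y = ∂(-x)/∂x - ∂(x*(x + 2))/∂y = -1
Assembling: d(omega) = (-1) dx ∧ dy.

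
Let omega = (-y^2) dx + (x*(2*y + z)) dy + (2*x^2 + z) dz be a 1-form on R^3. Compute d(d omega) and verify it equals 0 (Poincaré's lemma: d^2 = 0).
d(d omega) = 0

Step 1: d omega = sum_{i<j} (∂f_j/∂x_i - ∂f_i/∂x_j) dx_i ∧ dx_j:
  coeff of dx ∧ dy: 4*y + z
  coeff of dx ∧ dz: 4*x
  coeff of dy ∧ dz: -x
Step 2: Apply d again to each 2-form coefficient. The only possible 3-form in R^3 is dx ∧ dy ∧ dz, with coefficient
  ∂(coeff of dy∧dz)/∂x - ∂(coeff of dx∧dz)/∂y + ∂(coeff of dx∧dy)/∂z
  = ∂/∂x (-x) - ∂/∂y (4*x) + ∂/∂z (4*y + z).
Each of these terms simplifies to sums of mixed partials that cancel in pairs. The result is 0 (by equality of mixed partials for smooth functions — Schwarz / Clairaut).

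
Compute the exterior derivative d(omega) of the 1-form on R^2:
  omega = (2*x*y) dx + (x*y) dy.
d(omega) = (-2*x + y) dx ∧ dy

For a 1-form omega = sum_i f_i dx_i, the exterior derivative is
  d(omega) = sum_{i < j} (∂f_j/∂x_i - ∂f_i/∂x_j) dx_i ∧ dx_j.
  coefficient of dx ∧ dy: ∂f_2/∂x - ∂f_1/∂y = ∂(x*y)/∂x - ∂(2*x*y)/∂y = -2*x + y
Assembling: d(omega) = (-2*x + y) dx ∧ dy.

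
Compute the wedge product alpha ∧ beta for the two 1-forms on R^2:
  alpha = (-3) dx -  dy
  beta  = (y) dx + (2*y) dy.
alpha ∧ beta = (-5*y) dx ∧ dy

Distribute the wedge, using dx_i ∧ dx_j = -dx_j ∧ dx_i and dx_i ∧ dx_i = 0. For each pair (i, j) with i < j, the coefficient of dx_i ∧ dx_j in alpha ∧ beta is (alpha_i * beta_j - alpha_j * beta_i). Collecting: alpha ∧ beta = (-5*y) dx ∧ dy.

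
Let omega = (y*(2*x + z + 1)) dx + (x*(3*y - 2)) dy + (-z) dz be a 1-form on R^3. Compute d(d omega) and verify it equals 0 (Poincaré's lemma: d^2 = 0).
d(d omega) = 0

Step 1: d omega = sum_{i<j} (∂f_j/∂x_i - ∂f_i/∂x_j) dx_i ∧ dx_j:
  coeff of dx ∧ dy: -2*x + 3*y - z - 3
  coeff of dx ∧ dz: -y
  coeff of dy ∧ dz: 0
Step 2: Apply d again to each 2-form coefficient. The only possible 3-form in R^3 is dx ∧ dy ∧ dz, with coefficient
  ∂(coeff of dy∧dz)/∂x - ∂(coeff of dx∧dz)/∂y + ∂(coeff of dx∧dy)/∂z
  = ∂/∂x (0) - ∂/∂y (-y) + ∂/∂z (-2*x + 3*y - z - 3).
Each of these terms simplifies to sums of mixed partials that cancel in pairs. The result is 0 (by equality of mixed partials for smooth functions — Schwarz / Clairaut).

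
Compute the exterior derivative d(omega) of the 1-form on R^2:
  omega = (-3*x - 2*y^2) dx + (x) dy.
d(omega) = (4*y + 1) dx ∧ dy

For a 1-form omega = sum_i f_i dx_i, the exterior derivative is
  d(omega) = sum_{i < j} (∂f_j/∂x_i - ∂f_i/∂x_j) dx_i ∧ dx_j.
  coefficient of dx ∧ dy: ∂f_2/∂x - ∂f_1/∂y = ∂(x)/∂x - ∂(-3*x - 2*y^2)/∂y = 4*y + 1
Assembling: d(omega) = (4*y + 1) dx ∧ dy.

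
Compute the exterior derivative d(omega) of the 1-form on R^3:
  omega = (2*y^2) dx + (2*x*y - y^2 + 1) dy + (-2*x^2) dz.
d(omega) = (-2*y) dx ∧ dy + (-4*x) dx ∧ dz

For a 1-form omega = sum_i f_i dx_i, the exterior derivative is
  d(omega) = sum_{i < j} (∂f_j/∂x_i - ∂f_i/∂x_j) dx_i ∧ dx_j.
  coefficient of dx ∧ dy: ∂f_2/∂x - ∂f_1/∂y = ∂(2*x*y - y^2 + 1)/∂x - ∂(2*y^2)/∂y = -2*y
  coefficient of dx ∧ dz: ∂f_3/∂x - ∂f_1/∂z = ∂(-2*x^2)/∂x - ∂(2*y^2)/∂z = -4*x
Assembling: d(omega) = (-2*y) dx ∧ dy + (-4*x) dx ∧ dz.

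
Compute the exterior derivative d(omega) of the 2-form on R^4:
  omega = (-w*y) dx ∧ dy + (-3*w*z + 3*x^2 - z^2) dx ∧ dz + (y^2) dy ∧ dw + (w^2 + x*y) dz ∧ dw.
d(omega) = (-y) dx ∧ dy ∧ dw + (y - 3*z) dx ∧ dz ∧ dw + (x) dy ∧ dz ∧ dw

For a 2-form omega = sum_{i<j} g_{ij} dx_i ∧ dx_j, the exterior derivative is
  d(omega) = sum_{i<j} d(g_{ij}) ∧ dx_i ∧ dx_j = sum_{i<j, k} (∂g_{ij}/∂x_k) dx_k ∧ dx_i ∧ dx_j.
Expand each term, using dx_k ∧ dx_i ∧ dx_j = sgn(permutation) dx_{(a)} ∧ dx_{(b)} ∧ dx_{(c)} with (a < b < c) sorted:
  d(-w*y) includes (∂/∂w)(-w*y) dw = (-y) dw, which multiplied by dx ∧ dy gives (-y) dx ∧ dy ∧ dw
  d(-3*w*z + 3*x^2 - z^2) includes (∂/∂w)(-3*w*z + 3*x^2 - z^2) dw = (-3*z) dw, which multiplied by dx ∧ dz gives (-3*z) dx ∧ dz ∧ dw
  d(w^2 + x*y) includes (∂/∂x)(w^2 + x*y) dx = (y) dx, which multiplied by dz ∧ dw gives (y) dx ∧ dz ∧ dw
  d(w^2 + x*y) includes (∂/∂y)(w^2 + x*y) dy = (x) dy, which multiplied by dz ∧ dw gives (x) dy ∧ dz ∧ dw
Collecting like 3-forms: d(omega) = (-y) dx ∧ dy ∧ dw + (y - 3*z) dx ∧ dz ∧ dw + (x) dy ∧ dz ∧ dw.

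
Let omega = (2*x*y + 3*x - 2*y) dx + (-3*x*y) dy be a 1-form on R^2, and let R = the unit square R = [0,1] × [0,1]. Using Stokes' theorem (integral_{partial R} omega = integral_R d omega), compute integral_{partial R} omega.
integral_(partial R) omega = -1/2

Stokes: integral_partial_R omega = integral_R d omega with d omega = (∂Q/∂x - ∂P/∂y) dx ∧ dy.
  ∂Q/∂x = -3*y
  ∂P/∂y = 2*x - 2
  integrand = ∂Q/∂x - ∂P/∂y = -2*x - 3*y + 2.
Integrating over R: integral_0^1 integral_0^1 (-2*x - 3*y + 2) dx dy = -1/2.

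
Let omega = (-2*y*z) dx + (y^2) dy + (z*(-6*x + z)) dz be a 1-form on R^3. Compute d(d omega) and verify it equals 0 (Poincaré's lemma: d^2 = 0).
d(d omega) = 0

Step 1: d omega = sum_{i<j} (∂f_j/∂x_i - ∂f_i/∂x_j) dx_i ∧ dx_j:
  coeff of dx ∧ dy: 2*z
  coeff of dx ∧ dz: 2*y - 6*z
  coeff of dy ∧ dz: 0
Step 2: Apply d again to each 2-form coefficient. The only possible 3-form in R^3 is dx ∧ dy ∧ dz, with coefficient
  ∂(coeff of dy∧dz)/∂x - ∂(coeff of dx∧dz)/∂y + ∂(coeff of dx∧dy)/∂z
  = ∂/∂x (0) - ∂/∂y (2*y - 6*z) + ∂/∂z (2*z).
Each of these terms simplifies to sums of mixed partials that cancel in pairs. The result is 0 (by equality of mixed partials for smooth functions — Schwarz / Clairaut).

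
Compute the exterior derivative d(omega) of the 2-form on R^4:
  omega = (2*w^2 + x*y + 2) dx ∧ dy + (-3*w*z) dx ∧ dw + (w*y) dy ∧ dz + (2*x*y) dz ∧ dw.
d(omega) = (4*w) dx ∧ dy ∧ dw + (3*w + 2*y) dx ∧ dz ∧ dw + (2*x + y) dy ∧ dz ∧ dw

For a 2-form omega = sum_{i<j} g_{ij} dx_i ∧ dx_j, the exterior derivative is
  d(omega) = sum_{i<j} d(g_{ij}) ∧ dx_i ∧ dx_j = sum_{i<j, k} (∂g_{ij}/∂x_k) dx_k ∧ dx_i ∧ dx_j.
Expand each term, using dx_k ∧ dx_i ∧ dx_j = sgn(permutation) dx_{(a)} ∧ dx_{(b)} ∧ dx_{(c)} with (a < b < c) sorted:
  d(2*w^2 + x*y + 2) includes (∂/∂w)(2*w^2 + x*y + 2) dw = (4*w) dw, which multiplied by dx ∧ dy gives (4*w) dx ∧ dy ∧ dw
  d(-3*w*z) includes (∂/∂z)(-3*w*z) dz = (-3*w) dz, which multiplied by dx ∧ dw gives (3*w) dx ∧ dz ∧ dw
  d(w*y) includes (∂/∂w)(w*y) dw = (y) dw, which multiplied by dy ∧ dz gives (y) dy ∧ dz ∧ dw
  d(2*x*y) includes (∂/∂x)(2*x*y) dx = (2*y) dx, which multiplied by dz ∧ dw gives (2*y) dx ∧ dz ∧ dw
  d(2*x*y) includes (∂/∂y)(2*x*y) dy = (2*x) dy, which multiplied by dz ∧ dw gives (2*x) dy ∧ dz ∧ dw
Collecting like 3-forms: d(omega) = (4*w) dx ∧ dy ∧ dw + (3*w + 2*y) dx ∧ dz ∧ dw + (2*x + y) dy ∧ dz ∧ dw.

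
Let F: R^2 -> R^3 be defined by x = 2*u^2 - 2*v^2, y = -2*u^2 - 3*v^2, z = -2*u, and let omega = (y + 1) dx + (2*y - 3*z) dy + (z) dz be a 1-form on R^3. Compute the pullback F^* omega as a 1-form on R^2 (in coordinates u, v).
F^* omega = (4*u*(2*u^2 - 6*u + 3*v^2 + 2)) du + (4*v*(8*u^2 - 9*u + 12*v^2 - 1)) dv

Using F^*(f dg) = (f ∘ F) d(g ∘ F), substitute each coordinate x_i by F_i(u, v) in f_i, and replace dx_i by d F_i = (∂F_i/∂u) du + (∂F_i/∂v) dv.
  For the x component: f_1(F) = -2*u^2 - 3*v^2 + 1; d F_1 = (4*u) du + (-4*v) dv
  For the y component: f_2(F) = -4*u^2 + 6*u - 6*v^2; d F_2 = (-4*u) du + (-6*v) dv
  For the z component: f_3(F) = -2*u; d F_3 = (-2) du + (0) dv
Combining and collecting du, dv coefficients:
  coeff of du: 4*u*(2*u^2 - 6*u + 3*v^2 + 2)
  coeff of dv: 4*v*(8*u^2 - 9*u + 12*v^2 - 1)
F^* omega = (4*u*(2*u^2 - 6*u + 3*v^2 + 2)) du + (4*v*(8*u^2 - 9*u + 12*v^2 - 1)) dv.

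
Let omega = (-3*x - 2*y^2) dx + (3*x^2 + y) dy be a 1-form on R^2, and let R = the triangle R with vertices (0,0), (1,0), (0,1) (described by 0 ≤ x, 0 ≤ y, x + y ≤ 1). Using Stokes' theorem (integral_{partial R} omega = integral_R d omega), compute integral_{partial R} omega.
integral_(partial R) omega = 5/3

Stokes: integral_partial_R omega = integral_R d omega with d omega = (∂Q/∂x - ∂P/∂y) dx ∧ dy.
  ∂Q/∂x = 6*x
  ∂P/∂y = -4*y
  integrand = ∂Q/∂x - ∂P/∂y = 6*x + 4*y.
Integrating over R: integral_0^1 integral_0^{1-x} (6*x + 4*y) dy dx = 5/3.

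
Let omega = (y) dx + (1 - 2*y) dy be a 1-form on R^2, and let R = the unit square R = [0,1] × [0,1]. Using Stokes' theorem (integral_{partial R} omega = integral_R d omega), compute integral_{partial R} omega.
integral_(partial R) omega = -1

Stokes: integral_partial_R omega = integral_R d omega with d omega = (∂Q/∂x - ∂P/∂y) dx ∧ dy.
  ∂Q/∂x = 0
  ∂P/∂y = 1
  integrand = ∂Q/∂x - ∂P/∂y = -1.
Integrating over R: integral_0^1 integral_0^1 (-1) dx dy = -1.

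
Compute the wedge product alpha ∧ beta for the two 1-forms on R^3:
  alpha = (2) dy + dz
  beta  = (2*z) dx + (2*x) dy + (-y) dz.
alpha ∧ beta = (-4*z) dx ∧ dy + (-2*x - 2*y) dy ∧ dz + (-2*z) dx ∧ dz

Distribute the wedge, using dx_i ∧ dx_j = -dx_j ∧ dx_i and dx_i ∧ dx_i = 0. For each pair (i, j) with i < j, the coefficient of dx_i ∧ dx_j in alpha ∧ beta is (alpha_i * beta_j - alpha_j * beta_i). Collecting: alpha ∧ beta = (-4*z) dx ∧ dy + (-2*x - 2*y) dy ∧ dz + (-2*z) dx ∧ dz.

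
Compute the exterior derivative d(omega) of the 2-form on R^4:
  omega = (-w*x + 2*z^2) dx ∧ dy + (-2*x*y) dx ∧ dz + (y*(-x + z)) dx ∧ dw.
d(omega) = (2*x + 4*z) dx ∧ dy ∧ dz + (-z) dx ∧ dy ∧ dw + (-y) dx ∧ dz ∧ dw

For a 2-form omega = sum_{i<j} g_{ij} dx_i ∧ dx_j, the exterior derivative is
  d(omega) = sum_{i<j} d(g_{ij}) ∧ dx_i ∧ dx_j = sum_{i<j, k} (∂g_{ij}/∂x_k) dx_k ∧ dx_i ∧ dx_j.
Expand each term, using dx_k ∧ dx_i ∧ dx_j = sgn(permutation) dx_{(a)} ∧ dx_{(b)} ∧ dx_{(c)} with (a < b < c) sorted:
  d(-w*x + 2*z^2) includes (∂/∂z)(-w*x + 2*z^2) dz = (4*z) dz, which multiplied by dx ∧ dy gives (4*z) dx ∧ dy ∧ dz
  d(-w*x + 2*z^2) includes (∂/∂w)(-w*x + 2*z^2) dw = (-x) dw, which multiplied by dx ∧ dy gives (-x) dx ∧ dy ∧ dw
  d(-2*x*y) includes (∂/∂y)(-2*x*y) dy = (-2*x) dy, which multiplied by dx ∧ dz gives (2*x) dx ∧ dy ∧ dz
  d(y*(-x + z)) includes (∂/∂y)(y*(-x + z)) dy = (-x + z) dy, which multiplied by dx ∧ dw gives (x - z) dx ∧ dy ∧ dw
  d(y*(-x + z)) includes (∂/∂z)(y*(-x + z)) dz = (y) dz, which multiplied by dx ∧ dw gives (-y) dx ∧ dz ∧ dw
Collecting like 3-forms: d(omega) = (2*x + 4*z) dx ∧ dy ∧ dz + (-z) dx ∧ dy ∧ dw + (-y) dx ∧ dz ∧ dw.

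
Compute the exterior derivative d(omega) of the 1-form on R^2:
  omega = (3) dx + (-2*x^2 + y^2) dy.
d(omega) = (-4*x) dx ∧ dy

For a 1-form omega = sum_i f_i dx_i, the exterior derivative is
  d(omega) = sum_{i < j} (∂f_j/∂x_i - ∂f_i/∂x_j) dx_i ∧ dx_j.
  coefficient of dx ∧ dy: ∂f_2/∂x - ∂f_1/∂y = ∂(-2*x^2 + y^2)/∂x - ∂(3)/∂y = -4*x
Assembling: d(omega) = (-4*x) dx ∧ dy.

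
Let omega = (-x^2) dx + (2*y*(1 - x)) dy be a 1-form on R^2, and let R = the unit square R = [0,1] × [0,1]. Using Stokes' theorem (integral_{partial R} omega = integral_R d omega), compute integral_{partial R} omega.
integral_(partial R) omega = -1

Stokes: integral_partial_R omega = integral_R d omega with d omega = (∂Q/∂x - ∂P/∂y) dx ∧ dy.
  ∂Q/∂x = -2*y
  ∂P/∂y = 0
  integrand = ∂Q/∂x - ∂P/∂y = -2*y.
Integrating over R: integral_0^1 integral_0^1 (-2*y) dx dy = -1.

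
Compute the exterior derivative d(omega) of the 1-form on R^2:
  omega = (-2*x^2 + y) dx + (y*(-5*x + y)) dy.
d(omega) = (-5*y - 1) dx ∧ dy

For a 1-form omega = sum_i f_i dx_i, the exterior derivative is
  d(omega) = sum_{i < j} (∂f_j/∂x_i - ∂f_i/∂x_j) dx_i ∧ dx_j.
  coefficient of dx ∧ dy: ∂f_2/∂x - ∂f_1/∂y = ∂(y*(-5*x + y))/∂x - ∂(-2*x^2 + y)/∂y = -5*y - 1
Assembling: d(omega) = (-5*y - 1) dx ∧ dy.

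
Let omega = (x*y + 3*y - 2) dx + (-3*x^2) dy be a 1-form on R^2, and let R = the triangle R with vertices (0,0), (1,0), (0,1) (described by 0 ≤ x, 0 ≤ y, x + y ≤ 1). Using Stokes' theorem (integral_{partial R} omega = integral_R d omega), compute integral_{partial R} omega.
integral_(partial R) omega = -8/3

Stokes: integral_partial_R omega = integral_R d omega with d omega = (∂Q/∂x - ∂P/∂y) dx ∧ dy.
  ∂Q/∂x = -6*x
  ∂P/∂y = x + 3
  integrand = ∂Q/∂x - ∂P/∂y = -7*x - 3.
Integrating over R: integral_0^1 integral_0^{1-x} (-7*x - 3) dy dx = -8/3.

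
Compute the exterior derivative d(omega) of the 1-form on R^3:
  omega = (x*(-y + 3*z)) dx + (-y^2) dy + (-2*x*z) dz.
d(omega) = (x) dx ∧ dy + (-3*x - 2*z) dx ∧ dz

For a 1-form omega = sum_i f_i dx_i, the exterior derivative is
  d(omega) = sum_{i < j} (∂f_j/∂x_i - ∂f_i/∂x_j) dx_i ∧ dx_j.
  coefficient of dx ∧ dy: ∂f_2/∂x - ∂f_1/∂y = ∂(-y^2)/∂x - ∂(x*(-y + 3*z))/∂y = x
  coefficient of dx ∧ dz: ∂f_3/∂x - ∂f_1/∂z = ∂(-2*x*z)/∂x - ∂(x*(-y + 3*z))/∂z = -3*x - 2*z
Assembling: d(omega) = (x) dx ∧ dy + (-3*x - 2*z) dx ∧ dz.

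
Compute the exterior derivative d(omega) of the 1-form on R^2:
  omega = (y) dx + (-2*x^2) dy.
d(omega) = (-4*x - 1) dx ∧ dy

For a 1-form omega = sum_i f_i dx_i, the exterior derivative is
  d(omega) = sum_{i < j} (∂f_j/∂x_i - ∂f_i/∂x_j) dx_i ∧ dx_j.
  coefficient of dx ∧ dy: ∂f_2/∂x - ∂f_1/∂y = ∂(-2*x^2)/∂x - ∂(y)/∂y = -4*x - 1
Assembling: d(omega) = (-4*x - 1) dx ∧ dy.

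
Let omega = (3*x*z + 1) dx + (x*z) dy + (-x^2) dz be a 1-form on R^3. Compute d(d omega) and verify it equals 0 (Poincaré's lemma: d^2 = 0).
d(d omega) = 0

Step 1: d omega = sum_{i<j} (∂f_j/∂x_i - ∂f_i/∂x_j) dx_i ∧ dx_j:
  coeff of dx ∧ dy: z
  coeff of dx ∧ dz: -5*x
  coeff of dy ∧ dz: -x
Step 2: Apply d again to each 2-form coefficient. The only possible 3-form in R^3 is dx ∧ dy ∧ dz, with coefficient
  ∂(coeff of dy∧dz)/∂x - ∂(coeff of dx∧dz)/∂y + ∂(coeff of dx∧dy)/∂z
  = ∂/∂x (-x) - ∂/∂y (-5*x) + ∂/∂z (z).
Each of these terms simplifies to sums of mixed partials that cancel in pairs. The result is 0 (by equality of mixed partials for smooth functions — Schwarz / Clairaut).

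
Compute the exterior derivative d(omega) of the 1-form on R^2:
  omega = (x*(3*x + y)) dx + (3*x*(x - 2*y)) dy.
d(omega) = (5*x - 6*y) dx ∧ dy

For a 1-form omega = sum_i f_i dx_i, the exterior derivative is
  d(omega) = sum_{i < j} (∂f_j/∂x_i - ∂f_i/∂x_j) dx_i ∧ dx_j.
  coefficient of dx ∧ dy: ∂f_2/∂x - ∂f_1/∂y = ∂(3*x*(x - 2*y))/∂x - ∂(x*(3*x + y))/∂y = 5*x - 6*y
Assembling: d(omega) = (5*x - 6*y) dx ∧ dy.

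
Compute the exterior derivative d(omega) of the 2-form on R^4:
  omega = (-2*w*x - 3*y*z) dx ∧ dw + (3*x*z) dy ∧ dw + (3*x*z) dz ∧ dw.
d(omega) = (6*z) dx ∧ dy ∧ dw + (3*y + 3*z) dx ∧ dz ∧ dw + (-3*x) dy ∧ dz ∧ dw

For a 2-form omega = sum_{i<j} g_{ij} dx_i ∧ dx_j, the exterior derivative is
  d(omega) = sum_{i<j} d(g_{ij}) ∧ dx_i ∧ dx_j = sum_{i<j, k} (∂g_{ij}/∂x_k) dx_k ∧ dx_i ∧ dx_j.
Expand each term, using dx_k ∧ dx_i ∧ dx_j = sgn(permutation) dx_{(a)} ∧ dx_{(b)} ∧ dx_{(c)} with (a < b < c) sorted:
  d(-2*w*x - 3*y*z) includes (∂/∂y)(-2*w*x - 3*y*z) dy = (-3*z) dy, which multiplied by dx ∧ dw gives (3*z) dx ∧ dy ∧ dw
  d(-2*w*x - 3*y*z) includes (∂/∂z)(-2*w*x - 3*y*z) dz = (-3*y) dz, which multiplied by dx ∧ dw gives (3*y) dx ∧ dz ∧ dw
  d(3*x*z) includes (∂/∂x)(3*x*z) dx = (3*z) dx, which multiplied by dy ∧ dw gives (3*z) dx ∧ dy ∧ dw
  d(3*x*z) includes (∂/∂z)(3*x*z) dz = (3*x) dz, which multiplied by dy ∧ dw gives (-3*x) dy ∧ dz ∧ dw
  d(3*x*z) includes (∂/∂x)(3*x*z) dx = (3*z) dx, which multiplied by dz ∧ dw gives (3*z) dx ∧ dz ∧ dw
Collecting like 3-forms: d(omega) = (6*z) dx ∧ dy ∧ dw + (3*y + 3*z) dx ∧ dz ∧ dw + (-3*x) dy ∧ dz ∧ dw.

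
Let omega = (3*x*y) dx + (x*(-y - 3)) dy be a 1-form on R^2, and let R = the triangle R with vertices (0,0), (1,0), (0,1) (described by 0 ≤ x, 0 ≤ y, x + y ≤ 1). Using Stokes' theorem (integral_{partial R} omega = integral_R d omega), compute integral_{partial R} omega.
integral_(partial R) omega = -13/6

Stokes: integral_partial_R omega = integral_R d omega with d omega = (∂Q/∂x - ∂P/∂y) dx ∧ dy.
  ∂Q/∂x = -y - 3
  ∂P/∂y = 3*x
  integrand = ∂Q/∂x - ∂P/∂y = -3*x - y - 3.
Integrating over R: integral_0^1 integral_0^{1-x} (-3*x - y - 3) dy dx = -13/6.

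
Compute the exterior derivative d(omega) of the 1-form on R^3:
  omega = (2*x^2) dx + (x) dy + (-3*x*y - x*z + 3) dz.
d(omega) = (1) dx ∧ dy + (-3*y - z) dx ∧ dz + (-3*x) dy ∧ dz

For a 1-form omega = sum_i f_i dx_i, the exterior derivative is
  d(omega) = sum_{i < j} (∂f_j/∂x_i - ∂f_i/∂x_j) dx_i ∧ dx_j.
  coefficient of dx ∧ dy: ∂f_2/∂x - ∂f_1/∂y = ∂(x)/∂x - ∂(2*x^2)/∂y = 1
  coefficient of dx ∧ dz: ∂f_3/∂x - ∂f_1/∂z = ∂(-3*x*y - x*z + 3)/∂x - ∂(2*x^2)/∂z = -3*y - z
  coefficient of dy ∧ dz: ∂f_3/∂y - ∂f_2/∂z = ∂(-3*x*y - x*z + 3)/∂y - ∂(x)/∂z = -3*x
Assembling: d(omega) = (1) dx ∧ dy + (-3*y - z) dx ∧ dz + (-3*x) dy ∧ dz.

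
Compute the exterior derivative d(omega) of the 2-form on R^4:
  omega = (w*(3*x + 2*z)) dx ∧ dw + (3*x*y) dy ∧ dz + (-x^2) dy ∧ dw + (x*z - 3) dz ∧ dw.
d(omega) = (-2*w + z) dx ∧ dz ∧ dw + (3*y) dx ∧ dy ∧ dz + (-2*x) dx ∧ dy ∧ dw

For a 2-form omega = sum_{i<j} g_{ij} dx_i ∧ dx_j, the exterior derivative is
  d(omega) = sum_{i<j} d(g_{ij}) ∧ dx_i ∧ dx_j = sum_{i<j, k} (∂g_{ij}/∂x_k) dx_k ∧ dx_i ∧ dx_j.
Expand each term, using dx_k ∧ dx_i ∧ dx_j = sgn(permutation) dx_{(a)} ∧ dx_{(b)} ∧ dx_{(c)} with (a < b < c) sorted:
  d(w*(3*x + 2*z)) includes (∂/∂z)(w*(3*x + 2*z)) dz = (2*w) dz, which multiplied by dx ∧ dw gives (-2*w) dx ∧ dz ∧ dw
  d(3*x*y) includes (∂/∂x)(3*x*y) dx = (3*y) dx, which multiplied by dy ∧ dz gives (3*y) dx ∧ dy ∧ dz
  d(-x^2) includes (∂/∂x)(-x^2) dx = (-2*x) dx, which multiplied by dy ∧ dw gives (-2*x) dx ∧ dy ∧ dw
  d(x*z - 3) includes (∂/∂x)(x*z - 3) dx = (z) dx, which multiplied by dz ∧ dw gives (z) dx ∧ dz ∧ dw
Collecting like 3-forms: d(omega) = (-2*w + z) dx ∧ dz ∧ dw + (3*y) dx ∧ dy ∧ dz + (-2*x) dx ∧ dy ∧ dw.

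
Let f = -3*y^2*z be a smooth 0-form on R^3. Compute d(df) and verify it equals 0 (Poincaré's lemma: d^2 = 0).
d(df) = 0

Step 1: df = sum_i (∂f/∂x_i) dx_i = (0) dx + (-6*y*z) dy + (-3*y^2) dz.
Step 2: Apply d again. Using the 1-form formula, the coefficient of dx ∧ dy in d(df) is ∂^2 f/∂x ∂y - ∂^2 f/∂y ∂x = (0) - (0) = 0 (equality of mixed partials for smooth f).
Similarly for dx ∧ dz and dy ∧ dz — all coefficients vanish. So d(df) = 0.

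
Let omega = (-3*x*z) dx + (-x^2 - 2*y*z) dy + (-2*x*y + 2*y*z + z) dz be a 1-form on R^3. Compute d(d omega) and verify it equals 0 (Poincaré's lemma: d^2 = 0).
d(d omega) = 0

Step 1: d omega = sum_{i<j} (∂f_j/∂x_i - ∂f_i/∂x_j) dx_i ∧ dx_j:
  coeff of dx ∧ dy: -2*x
  coeff of dx ∧ dz: 3*x - 2*y
  coeff of dy ∧ dz: -2*x + 2*y + 2*z
Step 2: Apply d again to each 2-form coefficient. The only possible 3-form in R^3 is dx ∧ dy ∧ dz, with coefficient
  ∂(coeff of dy∧dz)/∂x - ∂(coeff of dx∧dz)/∂y + ∂(coeff of dx∧dy)/∂z
  = ∂/∂x (-2*x + 2*y + 2*z) - ∂/∂y (3*x - 2*y) + ∂/∂z (-2*x).
Each of these terms simplifies to sums of mixed partials that cancel in pairs. The result is 0 (by equality of mixed partials for smooth functions — Schwarz / Clairaut).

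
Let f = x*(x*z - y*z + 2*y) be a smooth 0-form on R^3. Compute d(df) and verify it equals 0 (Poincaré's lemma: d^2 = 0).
d(df) = 0

Step 1: df = sum_i (∂f/∂x_i) dx_i = (2*x*z - y*z + 2*y) dx + (x*(2 - z)) dy + (x*(x - y)) dz.
Step 2: Apply d again. Using the 1-form formula, the coefficient of dx ∧ dy in d(df) is ∂^2 f/∂x ∂y - ∂^2 f/∂y ∂x = (2 - z) - (2 - z) = 0 (equality of mixed partials for smooth f).
Similarly for dx ∧ dz and dy ∧ dz — all coefficients vanish. So d(df) = 0.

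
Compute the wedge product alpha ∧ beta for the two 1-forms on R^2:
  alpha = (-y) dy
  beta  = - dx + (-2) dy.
alpha ∧ beta = (-y) dx ∧ dy

Distribute the wedge, using dx_i ∧ dx_j = -dx_j ∧ dx_i and dx_i ∧ dx_i = 0. For each pair (i, j) with i < j, the coefficient of dx_i ∧ dx_j in alpha ∧ beta is (alpha_i * beta_j - alpha_j * beta_i). Collecting: alpha ∧ beta = (-y) dx ∧ dy.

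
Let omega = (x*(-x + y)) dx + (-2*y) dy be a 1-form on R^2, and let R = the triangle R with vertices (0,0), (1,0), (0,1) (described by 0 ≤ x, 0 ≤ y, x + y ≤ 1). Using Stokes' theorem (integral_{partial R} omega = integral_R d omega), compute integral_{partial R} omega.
integral_(partial R) omega = -1/6

Stokes: integral_partial_R omega = integral_R d omega with d omega = (∂Q/∂x - ∂P/∂y) dx ∧ dy.
  ∂Q/∂x = 0
  ∂P/∂y = x
  integrand = ∂Q/∂x - ∂P/∂y = -x.
Integrating over R: integral_0^1 integral_0^{1-x} (-x) dy dx = -1/6.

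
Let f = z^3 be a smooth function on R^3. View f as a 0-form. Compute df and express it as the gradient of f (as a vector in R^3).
df = (0) dx + (0) dy + (3*z^2) dz; grad f = (0, 0, 3*z^2)

For a 0-form f, d f = (∂f/∂x) dx + (∂f/∂y) dy + (∂f/∂z) dz. The components of the vector representation are exactly the entries of grad f in Cartesian coordinates:
  ∂f/∂x = 0
  ∂f/∂y = 0
  ∂f/∂z = 3*z^2.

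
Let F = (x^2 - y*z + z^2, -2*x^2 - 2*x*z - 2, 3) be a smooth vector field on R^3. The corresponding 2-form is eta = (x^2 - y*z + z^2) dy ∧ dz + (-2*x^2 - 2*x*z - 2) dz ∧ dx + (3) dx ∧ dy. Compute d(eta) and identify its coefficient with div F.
d(eta) = (2*x) dx ∧ dy ∧ dz; div F = 2*x

For a 2-form in R^3 of the form above, applying d gives a 3-form with coefficient ∂P/∂x + ∂Q/∂y + ∂R/∂z:
  ∂P/∂x = 2*x
  ∂Q/∂y = 0
  ∂R/∂z = 0
Sum = 2*x, which is exactly div F.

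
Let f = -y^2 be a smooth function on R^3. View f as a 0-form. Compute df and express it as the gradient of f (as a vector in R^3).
df = (0) dx + (-2*y) dy + (0) dz; grad f = (0, -2*y, 0)

For a 0-form f, d f = (∂f/∂x) dx + (∂f/∂y) dy + (∂f/∂z) dz. The components of the vector representation are exactly the entries of grad f in Cartesian coordinates:
  ∂f/∂x = 0
  ∂f/∂y = -2*y
  ∂f/∂z = 0.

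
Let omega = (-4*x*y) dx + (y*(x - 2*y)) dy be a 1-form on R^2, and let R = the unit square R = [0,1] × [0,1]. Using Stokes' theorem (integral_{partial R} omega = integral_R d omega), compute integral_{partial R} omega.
integral_(partial R) omega = 5/2

Stokes: integral_partial_R omega = integral_R d omega with d omega = (∂Q/∂x - ∂P/∂y) dx ∧ dy.
  ∂Q/∂x = y
  ∂P/∂y = -4*x
  integrand = ∂Q/∂x - ∂P/∂y = 4*x + y.
Integrating over R: integral_0^1 integral_0^1 (4*x + y) dx dy = 5/2.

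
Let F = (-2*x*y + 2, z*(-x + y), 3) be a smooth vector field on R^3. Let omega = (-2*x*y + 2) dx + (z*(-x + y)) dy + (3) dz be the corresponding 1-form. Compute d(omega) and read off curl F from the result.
d(omega) = (x - y) dy ∧ dz + (0) dz ∧ dx + (2*x - z) dx ∧ dy; curl F = (x - y, 0, 2*x - z)

d omega = sum_{i<j} (∂f_j/∂x_i - ∂f_i/∂x_j) dx_i ∧ dx_j. Under the identification (dy ∧ dz, dz ∧ dx, dx ∧ dy) ↔ (e_x, e_y, e_z), the coefficients are exactly the components of curl F. Compute:
  ∂R/∂y - ∂Q/∂z = (0) - (-x + y) = x - y
  ∂P/∂z - ∂R/∂x = (0) - (0) = 0
  ∂Q/∂x - ∂P/∂y = (-z) - (-2*x) = 2*x - z.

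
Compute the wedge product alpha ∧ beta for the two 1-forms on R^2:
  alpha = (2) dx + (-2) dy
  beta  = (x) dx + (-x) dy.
alpha ∧ beta = 0

Distribute the wedge, using dx_i ∧ dx_j = -dx_j ∧ dx_i and dx_i ∧ dx_i = 0. For each pair (i, j) with i < j, the coefficient of dx_i ∧ dx_j in alpha ∧ beta is (alpha_i * beta_j - alpha_j * beta_i). Collecting: alpha ∧ beta = 0.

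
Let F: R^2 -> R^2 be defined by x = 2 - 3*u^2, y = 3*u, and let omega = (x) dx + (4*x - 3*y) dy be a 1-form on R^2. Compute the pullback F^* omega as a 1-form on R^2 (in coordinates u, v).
F^* omega = (18*u^3 - 36*u^2 - 39*u + 24) du

Using F^*(f dg) = (f ∘ F) d(g ∘ F), substitute each coordinate x_i by F_i(u, v) in f_i, and replace dx_i by d F_i = (∂F_i/∂u) du + (∂F_i/∂v) dv.
  For the x component: f_1(F) = 2 - 3*u^2; d F_1 = (-6*u) du + (0) dv
  For the y component: f_2(F) = -12*u^2 - 9*u + 8; d F_2 = (3) du + (0) dv
Combining and collecting du, dv coefficients:
  coeff of du: 18*u^3 - 36*u^2 - 39*u + 24
  coeff of dv: 0
F^* omega = (18*u^3 - 36*u^2 - 39*u + 24) du.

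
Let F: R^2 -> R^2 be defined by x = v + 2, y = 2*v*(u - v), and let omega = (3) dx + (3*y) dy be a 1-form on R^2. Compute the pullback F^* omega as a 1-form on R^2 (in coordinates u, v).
F^* omega = (12*v^2*(u - v)) du + (12*u^2*v - 36*u*v^2 + 24*v^3 + 3) dv

Using F^*(f dg) = (f ∘ F) d(g ∘ F), substitute each coordinate x_i by F_i(u, v) in f_i, and replace dx_i by d F_i = (∂F_i/∂u) du + (∂F_i/∂v) dv.
  For the x component: f_1(F) = 3; d F_1 = (0) du + (1) dv
  For the y component: f_2(F) = 6*v*(u - v); d F_2 = (2*v) du + (2*u - 4*v) dv
Combining and collecting du, dv coefficients:
  coeff of du: 12*v^2*(u - v)
  coeff of dv: 12*u^2*v - 36*u*v^2 + 24*v^3 + 3
F^* omega = (12*v^2*(u - v)) du + (12*u^2*v - 36*u*v^2 + 24*v^3 + 3) dv.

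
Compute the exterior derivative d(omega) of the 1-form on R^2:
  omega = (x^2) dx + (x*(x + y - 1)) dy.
d(omega) = (2*x + y - 1) dx ∧ dy

For a 1-form omega = sum_i f_i dx_i, the exterior derivative is
  d(omega) = sum_{i < j} (∂f_j/∂x_i - ∂f_i/∂x_j) dx_i ∧ dx_j.
  coefficient of dx ∧ dy: ∂f_2/∂x - ∂f_1/∂y = ∂(x*(x + y - 1))/∂x - ∂(x^2)/∂y = 2*x + y - 1
Assembling: d(omega) = (2*x + y - 1) dx ∧ dy.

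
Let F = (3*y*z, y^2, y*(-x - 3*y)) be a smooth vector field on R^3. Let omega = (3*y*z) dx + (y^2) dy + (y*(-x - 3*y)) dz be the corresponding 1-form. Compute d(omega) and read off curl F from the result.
d(omega) = (-x - 6*y) dy ∧ dz + (4*y) dz ∧ dx + (-3*z) dx ∧ dy; curl F = (-x - 6*y, 4*y, -3*z)

d omega = sum_{i<j} (∂f_j/∂x_i - ∂f_i/∂x_j) dx_i ∧ dx_j. Under the identification (dy ∧ dz, dz ∧ dx, dx ∧ dy) ↔ (e_x, e_y, e_z), the coefficients are exactly the components of curl F. Compute:
  ∂R/∂y - ∂Q/∂z = (-x - 6*y) - (0) = -x - 6*y
  ∂P/∂z - ∂R/∂x = (3*y) - (-y) = 4*y
  ∂Q/∂x - ∂P/∂y = (0) - (3*z) = -3*z.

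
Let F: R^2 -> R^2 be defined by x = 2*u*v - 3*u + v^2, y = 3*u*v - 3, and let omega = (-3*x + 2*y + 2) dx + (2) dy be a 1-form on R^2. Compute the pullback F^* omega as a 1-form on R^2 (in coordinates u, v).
F^* omega = (18*u*v - 27*u - 6*v^3 + 9*v^2 - 2*v + 12) du + (18*u^2 - 6*u*v^2 + 18*u*v - 2*u - 6*v^3 - 8*v) dv

Using F^*(f dg) = (f ∘ F) d(g ∘ F), substitute each coordinate x_i by F_i(u, v) in f_i, and replace dx_i by d F_i = (∂F_i/∂u) du + (∂F_i/∂v) dv.
  For the x component: f_1(F) = 9*u - 3*v^2 - 4; d F_1 = (2*v - 3) du + (2*u + 2*v) dv
  For the y component: f_2(F) = 2; d F_2 = (3*v) du + (3*u) dv
Combining and collecting du, dv coefficients:
  coeff of du: 18*u*v - 27*u - 6*v^3 + 9*v^2 - 2*v + 12
  coeff of dv: 18*u^2 - 6*u*v^2 + 18*u*v - 2*u - 6*v^3 - 8*v
F^* omega = (18*u*v - 27*u - 6*v^3 + 9*v^2 - 2*v + 12) du + (18*u^2 - 6*u*v^2 + 18*u*v - 2*u - 6*v^3 - 8*v) dv.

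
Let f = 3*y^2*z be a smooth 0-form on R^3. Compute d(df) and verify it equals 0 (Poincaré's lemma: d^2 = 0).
d(df) = 0

Step 1: df = sum_i (∂f/∂x_i) dx_i = (0) dx + (6*y*z) dy + (3*y^2) dz.
Step 2: Apply d again. Using the 1-form formula, the coefficient of dx ∧ dy in d(df) is ∂^2 f/∂x ∂y - ∂^2 f/∂y ∂x = (0) - (0) = 0 (equality of mixed partials for smooth f).
Similarly for dx ∧ dz and dy ∧ dz — all coefficients vanish. So d(df) = 0.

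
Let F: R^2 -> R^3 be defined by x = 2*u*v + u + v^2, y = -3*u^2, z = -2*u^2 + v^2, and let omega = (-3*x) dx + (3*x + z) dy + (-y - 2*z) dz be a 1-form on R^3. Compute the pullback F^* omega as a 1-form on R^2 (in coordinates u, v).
F^* omega = (-16*u^3 - 36*u^2*v - 18*u^2 - 28*u*v^2 - 12*u*v - 3*u - 6*v^3 - 3*v^2) du + (2*u^2*v - 6*u^2 - 18*u*v^2 - 6*u*v - 10*v^3) dv

Using F^*(f dg) = (f ∘ F) d(g ∘ F), substitute each coordinate x_i by F_i(u, v) in f_i, and replace dx_i by d F_i = (∂F_i/∂u) du + (∂F_i/∂v) dv.
  For the x component: f_1(F) = -6*u*v - 3*u - 3*v^2; d F_1 = (2*v + 1) du + (2*u + 2*v) dv
  For the y component: f_2(F) = -2*u^2 + 6*u*v + 3*u + 4*v^2; d F_2 = (-6*u) du + (0) dv
  For the z component: f_3(F) = 7*u^2 - 2*v^2; d F_3 = (-4*u) du + (2*v) dv
Combining and collecting du, dv coefficients:
  coeff of du: -16*u^3 - 36*u^2*v - 18*u^2 - 28*u*v^2 - 12*u*v - 3*u - 6*v^3 - 3*v^2
  coeff of dv: 2*u^2*v - 6*u^2 - 18*u*v^2 - 6*u*v - 10*v^3
F^* omega = (-16*u^3 - 36*u^2*v - 18*u^2 - 28*u*v^2 - 12*u*v - 3*u - 6*v^3 - 3*v^2) du + (2*u^2*v - 6*u^2 - 18*u*v^2 - 6*u*v - 10*v^3) dv.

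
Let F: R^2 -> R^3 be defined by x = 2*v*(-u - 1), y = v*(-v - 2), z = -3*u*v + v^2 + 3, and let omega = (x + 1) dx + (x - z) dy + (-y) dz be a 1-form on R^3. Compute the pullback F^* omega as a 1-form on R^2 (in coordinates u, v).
F^* omega = (v*(4*u*v - 3*v^2 - 2*v - 2)) du + (4*u^2*v - 5*u*v^2 - 2*u + 4*v^3 + 10*v^2 + 14*v + 4) dv

Using F^*(f dg) = (f ∘ F) d(g ∘ F), substitute each coordinate x_i by F_i(u, v) in f_i, and replace dx_i by d F_i = (∂F_i/∂u) du + (∂F_i/∂v) dv.
  For the x component: f_1(F) = -2*u*v - 2*v + 1; d F_1 = (-2*v) du + (-2*u - 2) dv
  For the y component: f_2(F) = u*v - v^2 - 2*v - 3; d F_2 = (0) du + (-2*v - 2) dv
  For the z component: f_3(F) = v*(v + 2); d F_3 = (-3*v) du + (-3*u + 2*v) dv
Combining and collecting du, dv coefficients:
  coeff of du: v*(4*u*v - 3*v^2 - 2*v - 2)
  coeff of dv: 4*u^2*v - 5*u*v^2 - 2*u + 4*v^3 + 10*v^2 + 14*v + 4
F^* omega = (v*(4*u*v - 3*v^2 - 2*v - 2)) du + (4*u^2*v - 5*u*v^2 - 2*u + 4*v^3 + 10*v^2 + 14*v + 4) dv.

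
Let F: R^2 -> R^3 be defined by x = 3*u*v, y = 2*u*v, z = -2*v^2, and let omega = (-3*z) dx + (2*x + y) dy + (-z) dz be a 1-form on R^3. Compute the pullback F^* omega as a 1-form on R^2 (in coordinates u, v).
F^* omega = (v^2*(16*u + 18*v)) du + (2*v*(8*u^2 + 9*u*v - 4*v^2)) dv

Using F^*(f dg) = (f ∘ F) d(g ∘ F), substitute each coordinate x_i by F_i(u, v) in f_i, and replace dx_i by d F_i = (∂F_i/∂u) du + (∂F_i/∂v) dv.
  For the x component: f_1(F) = 6*v^2; d F_1 = (3*v) du + (3*u) dv
  For the y component: f_2(F) = 8*u*v; d F_2 = (2*v) du + (2*u) dv
  For the z component: f_3(F) = 2*v^2; d F_3 = (0) du + (-4*v) dv
Combining and collecting du, dv coefficients:
  coeff of du: v^2*(16*u + 18*v)
  coeff of dv: 2*v*(8*u^2 + 9*u*v - 4*v^2)
F^* omega = (v^2*(16*u + 18*v)) du + (2*v*(8*u^2 + 9*u*v - 4*v^2)) dv.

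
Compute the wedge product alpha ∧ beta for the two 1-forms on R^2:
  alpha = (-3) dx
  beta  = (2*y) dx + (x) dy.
alpha ∧ beta = (-3*x) dx ∧ dy

Distribute the wedge, using dx_i ∧ dx_j = -dx_j ∧ dx_i and dx_i ∧ dx_i = 0. For each pair (i, j) with i < j, the coefficient of dx_i ∧ dx_j in alpha ∧ beta is (alpha_i * beta_j - alpha_j * beta_i). Collecting: alpha ∧ beta = (-3*x) dx ∧ dy.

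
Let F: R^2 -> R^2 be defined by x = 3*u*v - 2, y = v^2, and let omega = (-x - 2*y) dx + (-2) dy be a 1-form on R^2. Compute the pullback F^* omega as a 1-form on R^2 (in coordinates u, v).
F^* omega = (3*v*(-3*u*v - 2*v^2 + 2)) du + (-9*u^2*v - 6*u*v^2 + 6*u - 4*v) dv

Using F^*(f dg) = (f ∘ F) d(g ∘ F), substitute each coordinate x_i by F_i(u, v) in f_i, and replace dx_i by d F_i = (∂F_i/∂u) du + (∂F_i/∂v) dv.
  For the x component: f_1(F) = -3*u*v - 2*v^2 + 2; d F_1 = (3*v) du + (3*u) dv
  For the y component: f_2(F) = -2; d F_2 = (0) du + (2*v) dv
Combining and collecting du, dv coefficients:
  coeff of du: 3*v*(-3*u*v - 2*v^2 + 2)
  coeff of dv: -9*u^2*v - 6*u*v^2 + 6*u - 4*v
F^* omega = (3*v*(-3*u*v - 2*v^2 + 2)) du + (-9*u^2*v - 6*u*v^2 + 6*u - 4*v) dv.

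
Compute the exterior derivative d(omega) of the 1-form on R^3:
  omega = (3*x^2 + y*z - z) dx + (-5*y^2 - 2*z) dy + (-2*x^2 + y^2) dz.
d(omega) = (-z) dx ∧ dy + (-4*x - y + 1) dx ∧ dz + (2*y + 2) dy ∧ dz

For a 1-form omega = sum_i f_i dx_i, the exterior derivative is
  d(omega) = sum_{i < j} (∂f_j/∂x_i - ∂f_i/∂x_j) dx_i ∧ dx_j.
  coefficient of dx ∧ dy: ∂f_2/∂x - ∂f_1/∂y = ∂(-5*y^2 - 2*z)/∂x - ∂(3*x^2 + y*z - z)/∂y = -z
  coefficient of dx ∧ dz: ∂f_3/∂x - ∂f_1/∂z = ∂(-2*x^2 + y^2)/∂x - ∂(3*x^2 + y*z - z)/∂z = -4*x - y + 1
  coefficient of dy ∧ dz: ∂f_3/∂y - ∂f_2/∂z = ∂(-2*x^2 + y^2)/∂y - ∂(-5*y^2 - 2*z)/∂z = 2*y + 2
Assembling: d(omega) = (-z) dx ∧ dy + (-4*x - y + 1) dx ∧ dz + (2*y + 2) dy ∧ dz.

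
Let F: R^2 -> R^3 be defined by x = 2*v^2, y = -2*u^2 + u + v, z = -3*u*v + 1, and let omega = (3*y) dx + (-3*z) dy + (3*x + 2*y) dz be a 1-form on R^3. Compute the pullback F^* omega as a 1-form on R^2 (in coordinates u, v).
F^* omega = (-24*u^2*v + 3*u*v + 12*u - 18*v^3 - 6*v^2 - 3) du + (12*u^3 - 24*u^2*v - 6*u^2 - 18*u*v^2 + 15*u*v + 12*v^2 - 3) dv

Using F^*(f dg) = (f ∘ F) d(g ∘ F), substitute each coordinate x_i by F_i(u, v) in f_i, and replace dx_i by d F_i = (∂F_i/∂u) du + (∂F_i/∂v) dv.
  For the x component: f_1(F) = -6*u^2 + 3*u + 3*v; d F_1 = (0) du + (4*v) dv
  For the y component: f_2(F) = 9*u*v - 3; d F_2 = (1 - 4*u) du + (1) dv
  For the z component: f_3(F) = -4*u^2 + 2*u + 6*v^2 + 2*v; d F_3 = (-3*v) du + (-3*u) dv
Combining and collecting du, dv coefficients:
  coeff of du: -24*u^2*v + 3*u*v + 12*u - 18*v^3 - 6*v^2 - 3
  coeff of dv: 12*u^3 - 24*u^2*v - 6*u^2 - 18*u*v^2 + 15*u*v + 12*v^2 - 3
F^* omega = (-24*u^2*v + 3*u*v + 12*u - 18*v^3 - 6*v^2 - 3) du + (12*u^3 - 24*u^2*v - 6*u^2 - 18*u*v^2 + 15*u*v + 12*v^2 - 3) dv.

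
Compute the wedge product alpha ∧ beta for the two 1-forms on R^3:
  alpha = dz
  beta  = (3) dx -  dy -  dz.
alpha ∧ beta = (-3) dx ∧ dz + (1) dy ∧ dz

Distribute the wedge, using dx_i ∧ dx_j = -dx_j ∧ dx_i and dx_i ∧ dx_i = 0. For each pair (i, j) with i < j, the coefficient of dx_i ∧ dx_j in alpha ∧ beta is (alpha_i * beta_j - alpha_j * beta_i). Collecting: alpha ∧ beta = (-3) dx ∧ dz + (1) dy ∧ dz.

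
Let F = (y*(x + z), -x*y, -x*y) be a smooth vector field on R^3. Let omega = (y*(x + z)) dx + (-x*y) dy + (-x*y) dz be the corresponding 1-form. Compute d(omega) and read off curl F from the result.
d(omega) = (-x) dy ∧ dz + (2*y) dz ∧ dx + (-x - y - z) dx ∧ dy; curl F = (-x, 2*y, -x - y - z)

d omega = sum_{i<j} (∂f_j/∂x_i - ∂f_i/∂x_j) dx_i ∧ dx_j. Under the identification (dy ∧ dz, dz ∧ dx, dx ∧ dy) ↔ (e_x, e_y, e_z), the coefficients are exactly the components of curl F. Compute:
  ∂R/∂y - ∂Q/∂z = (-x) - (0) = -x
  ∂P/∂z - ∂R/∂x = (y) - (-y) = 2*y
  ∂Q/∂x - ∂P/∂y = (-y) - (x + z) = -x - y - z.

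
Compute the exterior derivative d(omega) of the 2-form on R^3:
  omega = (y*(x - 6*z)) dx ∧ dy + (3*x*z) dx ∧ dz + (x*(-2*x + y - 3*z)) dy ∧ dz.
d(omega) = (-4*x - 5*y - 3*z) dx ∧ dy ∧ dz

For a 2-form omega = sum_{i<j} g_{ij} dx_i ∧ dx_j, the exterior derivative is
  d(omega) = sum_{i<j} d(g_{ij}) ∧ dx_i ∧ dx_j = sum_{i<j, k} (∂g_{ij}/∂x_k) dx_k ∧ dx_i ∧ dx_j.
Expand each term, using dx_k ∧ dx_i ∧ dx_j = sgn(permutation) dx_{(a)} ∧ dx_{(b)} ∧ dx_{(c)} with (a < b < c) sorted:
  d(y*(x - 6*z)) includes (∂/∂z)(y*(x - 6*z)) dz = (-6*y) dz, which multiplied by dx ∧ dy gives (-6*y) dx ∧ dy ∧ dz
  d(x*(-2*x + y - 3*z)) includes (∂/∂x)(x*(-2*x + y - 3*z)) dx = (-4*x + y - 3*z) dx, which multiplied by dy ∧ dz gives (-4*x + y - 3*z) dx ∧ dy ∧ dz
Collecting like 3-forms: d(omega) = (-4*x - 5*y - 3*z) dx ∧ dy ∧ dz.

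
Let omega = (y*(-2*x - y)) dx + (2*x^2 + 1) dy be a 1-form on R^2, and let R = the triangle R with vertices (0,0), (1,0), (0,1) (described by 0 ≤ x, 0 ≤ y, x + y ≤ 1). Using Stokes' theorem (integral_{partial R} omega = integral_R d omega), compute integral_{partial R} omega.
integral_(partial R) omega = 4/3

Stokes: integral_partial_R omega = integral_R d omega with d omega = (∂Q/∂x - ∂P/∂y) dx ∧ dy.
  ∂Q/∂x = 4*x
  ∂P/∂y = -2*x - 2*y
  integrand = ∂Q/∂x - ∂P/∂y = 6*x + 2*y.
Integrating over R: integral_0^1 integral_0^{1-x} (6*x + 2*y) dy dx = 4/3.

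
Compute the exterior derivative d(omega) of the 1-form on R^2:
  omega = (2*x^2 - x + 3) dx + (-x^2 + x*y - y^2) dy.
d(omega) = (-2*x + y) dx ∧ dy

For a 1-form omega = sum_i f_i dx_i, the exterior derivative is
  d(omega) = sum_{i < j} (∂f_j/∂x_i - ∂f_i/∂x_j) dx_i ∧ dx_j.
  coefficient of dx ∧ dy: ∂f_2/∂x - ∂f_1/∂y = ∂(-x^2 + x*y - y^2)/∂x - ∂(2*x^2 - x + 3)/∂y = -2*x + y
Assembling: d(omega) = (-2*x + y) dx ∧ dy.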